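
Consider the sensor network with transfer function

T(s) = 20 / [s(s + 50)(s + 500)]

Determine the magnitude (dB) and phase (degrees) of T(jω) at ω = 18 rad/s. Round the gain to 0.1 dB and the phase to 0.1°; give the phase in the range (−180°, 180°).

-87.6 dB, -111.9°

At s = jω = j18:
pole (s+50): 50 + j18 → |·| = √(50²+18²) = √2824 ≈ 53.141, ∠ = arctan(18/50) ≈ 19.80°
pole (s+500): 500 + j18 → |·| = √(500²+18²) = √250324 ≈ 500.32, ∠ = arctan(18/500) ≈ 2.06°
pole at origin: |s| = 18, ∠ = 90.00° (in denominator)
|T| = 20 / 4.7858e+05 ≈ 4.179e-05
Gain = 20 log₁₀(4.179e-05) ≈ -87.58 dB
∠T = 0.00° − 111.86° = -111.86°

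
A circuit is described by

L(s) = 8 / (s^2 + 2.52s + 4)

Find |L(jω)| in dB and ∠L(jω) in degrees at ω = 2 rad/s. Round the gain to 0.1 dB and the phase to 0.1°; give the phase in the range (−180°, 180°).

4.0 dB, -90.0°

At s = jω = j2:
quadratic: (j2)² + 2.52·j2 + 4 = 0 + j5.04 → |·| ≈ 5.04, ∠ ≈ 90.00°
|L| = 8 / 5.04 ≈ 1.5873
Gain = 20 log₁₀(1.5873) ≈ 4.01 dB
∠L = 0.00° − 90.00° = -90.00°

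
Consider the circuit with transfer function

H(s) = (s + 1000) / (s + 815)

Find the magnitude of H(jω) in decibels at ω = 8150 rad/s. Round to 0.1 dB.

Substitute s = j8150:
Numerator: (j8150) + 1000 = 1000 + j8150
Denominator: (j8150) + 815 = 815 + j8150
|N| = √(1000² + 8150²) ≈ 8211.1, ∠N ≈ 83.00°
|D| = √(815² + 8150²) ≈ 8190.6, ∠D ≈ 84.29°
|H| = 8211.1 / 8190.6 ≈ 1.0025
Gain = 20 log₁₀(1.0025) ≈ 0.02 dB

0.0 dB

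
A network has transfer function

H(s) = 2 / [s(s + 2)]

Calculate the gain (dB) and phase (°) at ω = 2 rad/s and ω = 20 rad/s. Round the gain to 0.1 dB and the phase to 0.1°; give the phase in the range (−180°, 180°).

ω = 2: -9.0 dB, -135.0°; ω = 20: -46.1 dB, -174.3°

At s = jω = j2:
pole (s+2): 2 + j2 → |·| = √(2²+2²) = √8 ≈ 2.8284, ∠ = arctan(2/2) ≈ 45.00°
pole at origin: |s| = 2, ∠ = 90.00° (in denominator)
|H| = 2 / 5.6568 ≈ 0.35356
Gain = 20 log₁₀(0.35356) ≈ -9.03 dB
∠H = 0.00° − 135.00° = -135.00°

At s = jω = j20:
pole (s+2): 2 + j20 → |·| = √(2²+20²) = √404 ≈ 20.1, ∠ = arctan(20/2) ≈ 84.29°
pole at origin: |s| = 20, ∠ = 90.00° (in denominator)
|H| = 2 / 402 ≈ 0.0049751
Gain = 20 log₁₀(0.0049751) ≈ -46.06 dB
∠H = 0.00° − 174.29° = -174.29°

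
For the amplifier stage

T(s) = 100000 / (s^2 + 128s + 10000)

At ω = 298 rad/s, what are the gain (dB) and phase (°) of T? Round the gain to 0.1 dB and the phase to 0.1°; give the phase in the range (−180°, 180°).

At s = jω = j298:
quadratic: (j298)² + 128·j298 + 10000 = -78804 + j38144 → |·| ≈ 87550, ∠ ≈ 154.17°
|T| = 100000 / 87550 ≈ 1.1422
Gain = 20 log₁₀(1.1422) ≈ 1.15 dB
∠T = 0.00° − 154.17° = -154.17°

1.2 dB, -154.2°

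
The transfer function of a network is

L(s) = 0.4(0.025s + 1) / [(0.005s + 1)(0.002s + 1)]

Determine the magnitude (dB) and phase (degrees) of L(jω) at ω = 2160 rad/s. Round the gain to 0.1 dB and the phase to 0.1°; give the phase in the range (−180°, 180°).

At ω = 2160 rad/s:
zero (1 + j2160·0.025) = 1 + j54 → |·| ≈ 54.009, ∠ ≈ 88.94°
pole (1 + j2160·0.005) = 1 + j10.8 → |·| ≈ 10.846, ∠ ≈ 84.71°
pole (1 + j2160·0.002) = 1 + j4.32 → |·| ≈ 4.4342, ∠ ≈ 76.97°
|L| = 0.4 · 54.009 / (10.846 · 4.4342) ≈ 0.4492
Gain = 20 log₁₀(0.4492) ≈ -6.95 dB
∠L = (88.94°) − (84.71° + 76.97°) = -72.74°

-7.0 dB, -72.7°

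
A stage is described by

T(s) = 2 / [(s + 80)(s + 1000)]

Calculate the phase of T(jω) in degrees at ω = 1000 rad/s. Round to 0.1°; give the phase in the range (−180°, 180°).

At s = jω = j1000:
pole (s+80): 80 + j1000 → |·| = √(80²+1000²) = √1006400 ≈ 1003.2, ∠ = arctan(1000/80) ≈ 85.43°
pole (s+1000): 1000 + j1000 → |·| = √(1000²+1000²) = √2000000 ≈ 1414.2, ∠ = arctan(1000/1000) ≈ 45.00°
∠T = 0.00° − 130.43° = -130.43°

-130.4°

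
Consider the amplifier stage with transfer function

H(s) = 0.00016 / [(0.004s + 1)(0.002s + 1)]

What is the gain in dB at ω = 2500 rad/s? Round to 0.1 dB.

-110.1 dB

At ω = 2500 rad/s:
pole (1 + j2500·0.004) = 1 + j10 → |·| ≈ 10.05, ∠ ≈ 84.29°
pole (1 + j2500·0.002) = 1 + j5 → |·| ≈ 5.099, ∠ ≈ 78.69°
|H| = 0.00016 · 1 / (10.05 · 5.099) ≈ 3.1223e-06
Gain = 20 log₁₀(3.1223e-06) ≈ -110.11 dB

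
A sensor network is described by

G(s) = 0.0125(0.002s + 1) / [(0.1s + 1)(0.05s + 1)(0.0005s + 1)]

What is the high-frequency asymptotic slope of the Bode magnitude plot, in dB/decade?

Each pole contributes −20 dB/decade at high frequency; each zero contributes +20 dB/decade.
Net: 1 zero(s) − 3 pole(s) → -40 dB/decade.

-40 dB/decade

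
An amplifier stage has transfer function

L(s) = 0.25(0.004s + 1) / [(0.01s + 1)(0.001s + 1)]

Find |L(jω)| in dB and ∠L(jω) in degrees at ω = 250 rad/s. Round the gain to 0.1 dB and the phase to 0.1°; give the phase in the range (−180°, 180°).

At ω = 250 rad/s:
zero (1 + j250·0.004) = 1 + j1 → |·| ≈ 1.4142, ∠ ≈ 45.00°
pole (1 + j250·0.01) = 1 + j2.5 → |·| ≈ 2.6926, ∠ ≈ 68.20°
pole (1 + j250·0.001) = 1 + j0.25 → |·| ≈ 1.0308, ∠ ≈ 14.04°
|L| = 0.25 · 1.4142 / (2.6926 · 1.0308) ≈ 0.12738
Gain = 20 log₁₀(0.12738) ≈ -17.90 dB
∠L = (45.00°) − (68.20° + 14.04°) = -37.24°

-17.9 dB, -37.2°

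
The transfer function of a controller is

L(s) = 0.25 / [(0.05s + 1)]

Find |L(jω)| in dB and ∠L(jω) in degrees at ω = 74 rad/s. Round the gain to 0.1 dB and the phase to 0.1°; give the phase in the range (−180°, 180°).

-23.7 dB, -74.9°

At ω = 74 rad/s:
pole (1 + j74·0.05) = 1 + j3.7 → |·| ≈ 3.8328, ∠ ≈ 74.88°
|L| = 0.25 · 1 / (3.8328) ≈ 0.065226
Gain = 20 log₁₀(0.065226) ≈ -23.71 dB
∠L = (0°) − (74.88°) = -74.88°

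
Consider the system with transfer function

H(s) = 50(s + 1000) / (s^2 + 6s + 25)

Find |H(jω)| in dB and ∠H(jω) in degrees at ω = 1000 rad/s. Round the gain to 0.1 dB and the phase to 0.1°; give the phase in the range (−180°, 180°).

-23.0 dB, -134.7°

At s = jω = j1000:
zero (s+1000): 1000 + j1000 → |·| = √(1000²+1000²) = √2000000 ≈ 1414.2, ∠ = arctan(1000/1000) ≈ 45.00°
quadratic: (j1000)² + 6·j1000 + 25 = -999975 + j6000 → |·| ≈ 9.9999e+05, ∠ ≈ 179.66°
|H| = 50 · 1414.2 / 9.9999e+05 ≈ 0.070711
Gain = 20 log₁₀(0.070711) ≈ -23.01 dB
∠H = 45.00° − 179.66° = -134.66°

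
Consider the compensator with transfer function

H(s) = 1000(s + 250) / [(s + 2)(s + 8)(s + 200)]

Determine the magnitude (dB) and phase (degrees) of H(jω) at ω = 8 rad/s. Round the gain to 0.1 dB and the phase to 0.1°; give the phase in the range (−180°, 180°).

At s = jω = j8:
zero (s+250): 250 + j8 → |·| = √(250²+8²) = √62564 ≈ 250.13, ∠ = arctan(8/250) ≈ 1.83°
pole (s+2): 2 + j8 → |·| = √(2²+8²) = √68 ≈ 8.2462, ∠ = arctan(8/2) ≈ 75.96°
pole (s+8): 8 + j8 → |·| = √(8²+8²) = √128 ≈ 11.314, ∠ = arctan(8/8) ≈ 45.00°
pole (s+200): 200 + j8 → |·| = √(200²+8²) = √40064 ≈ 200.16, ∠ = arctan(8/200) ≈ 2.29°
|H| = 1000 · 250.13 / 18674 ≈ 13.395
Gain = 20 log₁₀(13.395) ≈ 22.54 dB
∠H = 1.83° − 123.25° = -121.42°

22.5 dB, -121.4°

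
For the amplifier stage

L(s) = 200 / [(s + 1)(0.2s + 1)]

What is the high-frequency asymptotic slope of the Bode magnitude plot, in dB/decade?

Each pole contributes −20 dB/decade at high frequency; each zero contributes +20 dB/decade.
Net: 0 zero(s) − 2 pole(s) → -40 dB/decade.

-40 dB/decade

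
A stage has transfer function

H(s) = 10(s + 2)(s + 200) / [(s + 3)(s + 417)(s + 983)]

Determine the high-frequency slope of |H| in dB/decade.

Each pole contributes −20 dB/decade at high frequency; each zero contributes +20 dB/decade.
Net: 2 zero(s) − 3 pole(s) → -20 dB/decade.

-20 dB/decade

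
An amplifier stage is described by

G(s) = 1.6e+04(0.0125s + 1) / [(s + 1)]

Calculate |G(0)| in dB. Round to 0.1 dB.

84.1 dB

G(0) = 1.6e+04 · 1 / 1 = 16000
20 log₁₀(16000) ≈ 84.08 dB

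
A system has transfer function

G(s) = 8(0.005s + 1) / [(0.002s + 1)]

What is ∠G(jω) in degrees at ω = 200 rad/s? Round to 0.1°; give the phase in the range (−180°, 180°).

At ω = 200 rad/s:
zero (1 + j200·0.005) = 1 + j1 → |·| ≈ 1.4142, ∠ ≈ 45.00°
pole (1 + j200·0.002) = 1 + j0.4 → |·| ≈ 1.077, ∠ ≈ 21.80°
∠G = (45.00°) − (21.80°) = 23.20°

23.2°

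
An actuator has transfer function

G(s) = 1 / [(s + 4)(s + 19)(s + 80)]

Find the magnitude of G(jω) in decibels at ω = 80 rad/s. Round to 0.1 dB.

-117.4 dB

At s = jω = j80:
pole (s+4): 4 + j80 → |·| = √(4²+80²) = √6416 ≈ 80.1, ∠ = arctan(80/4) ≈ 87.14°
pole (s+19): 19 + j80 → |·| = √(19²+80²) = √6761 ≈ 82.225, ∠ = arctan(80/19) ≈ 76.64°
pole (s+80): 80 + j80 → |·| = √(80²+80²) = √12800 ≈ 113.14, ∠ = arctan(80/80) ≈ 45.00°
|G| = 1 / 7.4517e+05 ≈ 1.342e-06
Gain = 20 log₁₀(1.342e-06) ≈ -117.44 dB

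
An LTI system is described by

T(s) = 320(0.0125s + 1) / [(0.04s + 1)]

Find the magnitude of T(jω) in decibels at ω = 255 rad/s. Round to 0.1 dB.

At ω = 255 rad/s:
zero (1 + j255·0.0125) = 1 + j3.1875 → |·| ≈ 3.3407, ∠ ≈ 72.58°
pole (1 + j255·0.04) = 1 + j10.2 → |·| ≈ 10.249, ∠ ≈ 84.40°
|T| = 320 · 3.3407 / (10.249) ≈ 104.31
Gain = 20 log₁₀(104.31) ≈ 40.37 dB

40.4 dB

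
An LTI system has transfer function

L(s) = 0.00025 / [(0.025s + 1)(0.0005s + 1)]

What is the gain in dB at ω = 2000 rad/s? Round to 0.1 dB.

-109.0 dB

At ω = 2000 rad/s:
pole (1 + j2000·0.025) = 1 + j50 → |·| ≈ 50.01, ∠ ≈ 88.85°
pole (1 + j2000·0.0005) = 1 + j1 → |·| ≈ 1.4142, ∠ ≈ 45.00°
|L| = 0.00025 · 1 / (50.01 · 1.4142) ≈ 3.5349e-06
Gain = 20 log₁₀(3.5349e-06) ≈ -109.03 dB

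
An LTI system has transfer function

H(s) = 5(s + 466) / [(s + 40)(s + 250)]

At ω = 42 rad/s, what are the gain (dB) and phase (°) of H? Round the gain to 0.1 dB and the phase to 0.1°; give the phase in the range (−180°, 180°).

At s = jω = j42:
zero (s+466): 466 + j42 → |·| = √(466²+42²) = √218920 ≈ 467.89, ∠ = arctan(42/466) ≈ 5.15°
pole (s+40): 40 + j42 → |·| = √(40²+42²) = √3364 ≈ 58, ∠ = arctan(42/40) ≈ 46.40°
pole (s+250): 250 + j42 → |·| = √(250²+42²) = √64264 ≈ 253.5, ∠ = arctan(42/250) ≈ 9.54°
|H| = 5 · 467.89 / 14703 ≈ 0.15911
Gain = 20 log₁₀(0.15911) ≈ -15.97 dB
∠H = 5.15° − 55.94° = -50.79°

-16.0 dB, -50.8°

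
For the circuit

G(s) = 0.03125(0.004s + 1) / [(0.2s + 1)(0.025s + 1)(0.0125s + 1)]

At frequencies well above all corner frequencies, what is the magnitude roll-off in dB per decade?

-40 dB/decade

Each pole contributes −20 dB/decade at high frequency; each zero contributes +20 dB/decade.
Net: 1 zero(s) − 3 pole(s) → -40 dB/decade.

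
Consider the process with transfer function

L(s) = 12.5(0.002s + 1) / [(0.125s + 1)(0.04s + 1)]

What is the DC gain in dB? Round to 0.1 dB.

21.9 dB

L(0) = 12.5 · 1 / 1 = 12.5
20 log₁₀(12.5) ≈ 21.94 dB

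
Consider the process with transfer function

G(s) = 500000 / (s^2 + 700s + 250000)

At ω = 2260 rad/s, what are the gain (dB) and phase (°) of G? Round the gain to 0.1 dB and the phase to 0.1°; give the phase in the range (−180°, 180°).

-20.2 dB, -162.0°

At s = jω = j2260:
quadratic: (j2260)² + 700·j2260 + 250000 = -4857600 + j1582000 → |·| ≈ 5.1087e+06, ∠ ≈ 161.96°
|G| = 500000 / 5.1087e+06 ≈ 0.097872
Gain = 20 log₁₀(0.097872) ≈ -20.19 dB
∠G = 0.00° − 161.96° = -161.96°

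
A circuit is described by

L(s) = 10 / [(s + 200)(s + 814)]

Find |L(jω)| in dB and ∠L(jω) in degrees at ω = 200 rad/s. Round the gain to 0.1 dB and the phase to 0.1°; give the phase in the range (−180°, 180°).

At s = jω = j200:
pole (s+200): 200 + j200 → |·| = √(200²+200²) = √80000 ≈ 282.84, ∠ = arctan(200/200) ≈ 45.00°
pole (s+814): 814 + j200 → |·| = √(814²+200²) = √702596 ≈ 838.21, ∠ = arctan(200/814) ≈ 13.80°
|L| = 10 / 2.3708e+05 ≈ 4.218e-05
Gain = 20 log₁₀(4.218e-05) ≈ -87.50 dB
∠L = 0.00° − 58.80° = -58.80°

-87.5 dB, -58.8°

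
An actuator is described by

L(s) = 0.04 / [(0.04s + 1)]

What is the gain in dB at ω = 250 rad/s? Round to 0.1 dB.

-48.0 dB

At ω = 250 rad/s:
pole (1 + j250·0.04) = 1 + j10 → |·| ≈ 10.05, ∠ ≈ 84.29°
|L| = 0.04 · 1 / (10.05) ≈ 0.0039801
Gain = 20 log₁₀(0.0039801) ≈ -48.00 dB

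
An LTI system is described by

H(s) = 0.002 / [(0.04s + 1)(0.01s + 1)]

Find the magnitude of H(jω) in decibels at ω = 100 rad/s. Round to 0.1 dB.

-69.3 dB

At ω = 100 rad/s:
pole (1 + j100·0.04) = 1 + j4 → |·| ≈ 4.1231, ∠ ≈ 75.96°
pole (1 + j100·0.01) = 1 + j1 → |·| ≈ 1.4142, ∠ ≈ 45.00°
|H| = 0.002 · 1 / (4.1231 · 1.4142) ≈ 0.000343
Gain = 20 log₁₀(0.000343) ≈ -69.29 dB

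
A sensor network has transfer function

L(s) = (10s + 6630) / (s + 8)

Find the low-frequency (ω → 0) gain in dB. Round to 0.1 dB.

58.4 dB

L(0) = 6630 / 8 = 828.75
20 log₁₀(828.75) ≈ 58.37 dB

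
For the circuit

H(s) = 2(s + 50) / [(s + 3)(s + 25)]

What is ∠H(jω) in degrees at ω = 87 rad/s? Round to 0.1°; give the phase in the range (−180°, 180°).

-101.9°

At s = jω = j87:
zero (s+50): 50 + j87 → |·| = √(50²+87²) = √10069 ≈ 100.34, ∠ = arctan(87/50) ≈ 60.11°
pole (s+3): 3 + j87 → |·| = √(3²+87²) = √7578 ≈ 87.052, ∠ = arctan(87/3) ≈ 88.03°
pole (s+25): 25 + j87 → |·| = √(25²+87²) = √8194 ≈ 90.521, ∠ = arctan(87/25) ≈ 73.97°
∠H = 60.11° − 162.00° = -101.89°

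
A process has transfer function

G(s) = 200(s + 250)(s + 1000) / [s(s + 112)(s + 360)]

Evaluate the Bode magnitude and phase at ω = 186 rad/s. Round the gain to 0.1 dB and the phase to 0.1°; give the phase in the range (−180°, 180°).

11.8 dB, -129.1°

At s = jω = j186:
zero (s+250): 250 + j186 → |·| = √(250²+186²) = √97096 ≈ 311.6, ∠ = arctan(186/250) ≈ 36.65°
zero (s+1000): 1000 + j186 → |·| = √(1000²+186²) = √1034596 ≈ 1017.2, ∠ = arctan(186/1000) ≈ 10.54°
pole (s+112): 112 + j186 → |·| = √(112²+186²) = √47140 ≈ 217.12, ∠ = arctan(186/112) ≈ 58.95°
pole (s+360): 360 + j186 → |·| = √(360²+186²) = √164196 ≈ 405.21, ∠ = arctan(186/360) ≈ 27.32°
pole at origin: |s| = 186, ∠ = 90.00° (in denominator)
|G| = 200 · 3.1696e+05 / 1.6364e+07 ≈ 3.8739
Gain = 20 log₁₀(3.8739) ≈ 11.76 dB
∠G = 47.19° − 176.27° = -129.08°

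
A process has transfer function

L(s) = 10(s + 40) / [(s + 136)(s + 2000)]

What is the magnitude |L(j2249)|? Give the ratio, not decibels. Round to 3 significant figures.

At s = jω = j2249:
zero (s+40): 40 + j2249 → |·| = √(40²+2249²) = √5059601 ≈ 2249.4, ∠ = arctan(2249/40) ≈ 88.98°
pole (s+136): 136 + j2249 → |·| = √(136²+2249²) = √5076497 ≈ 2253.1, ∠ = arctan(2249/136) ≈ 86.54°
pole (s+2000): 2000 + j2249 → |·| = √(2000²+2249²) = √9058001 ≈ 3009.7, ∠ = arctan(2249/2000) ≈ 48.35°
|L| = 10 · 2249.4 / 6.7812e+06 ≈ 0.0033171

0.00332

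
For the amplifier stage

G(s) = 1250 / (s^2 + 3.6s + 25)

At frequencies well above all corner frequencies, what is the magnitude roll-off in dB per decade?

Each pole contributes −20 dB/decade at high frequency; each zero contributes +20 dB/decade.
Net: 0 zero(s) − 2 pole(s) → -40 dB/decade.

-40 dB/decade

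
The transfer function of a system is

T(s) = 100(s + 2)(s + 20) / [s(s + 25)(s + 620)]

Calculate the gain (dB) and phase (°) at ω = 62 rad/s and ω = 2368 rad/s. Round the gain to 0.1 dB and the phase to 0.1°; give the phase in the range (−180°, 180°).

At s = jω = j62:
zero (s+2): 2 + j62 → |·| = √(2²+62²) = √3848 ≈ 62.032, ∠ = arctan(62/2) ≈ 88.15°
zero (s+20): 20 + j62 → |·| = √(20²+62²) = √4244 ≈ 65.146, ∠ = arctan(62/20) ≈ 72.12°
pole (s+25): 25 + j62 → |·| = √(25²+62²) = √4469 ≈ 66.851, ∠ = arctan(62/25) ≈ 68.04°
pole (s+620): 620 + j62 → |·| = √(620²+62²) = √388244 ≈ 623.09, ∠ = arctan(62/620) ≈ 5.71°
pole at origin: |s| = 62, ∠ = 90.00° (in denominator)
|T| = 100 · 4041.1 / 2.5826e+06 ≈ 0.15647
Gain = 20 log₁₀(0.15647) ≈ -16.11 dB
∠T = 160.27° − 163.75° = -3.48°

At s = jω = j2368:
zero (s+2): 2 + j2368 → |·| = √(2²+2368²) = √5607428 ≈ 2368, ∠ = arctan(2368/2) ≈ 89.95°
zero (s+20): 20 + j2368 → |·| = √(20²+2368²) = √5607824 ≈ 2368.1, ∠ = arctan(2368/20) ≈ 89.52°
pole (s+25): 25 + j2368 → |·| = √(25²+2368²) = √5608049 ≈ 2368.1, ∠ = arctan(2368/25) ≈ 89.40°
pole (s+620): 620 + j2368 → |·| = √(620²+2368²) = √5991824 ≈ 2447.8, ∠ = arctan(2368/620) ≈ 75.33°
pole at origin: |s| = 2368, ∠ = 90.00° (in denominator)
|T| = 100 · 5.6077e+06 / 1.3726e+10 ≈ 0.040855
Gain = 20 log₁₀(0.040855) ≈ -27.78 dB
∠T = 179.47° − 254.73° = -75.26°

ω = 62: -16.1 dB, -3.5°; ω = 2368: -27.8 dB, -75.3°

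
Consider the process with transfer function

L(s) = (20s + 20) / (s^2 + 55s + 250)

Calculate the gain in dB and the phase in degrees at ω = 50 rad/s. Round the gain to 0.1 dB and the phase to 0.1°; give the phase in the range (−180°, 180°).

-11.0 dB, -40.4°

Substitute s = j50:
Numerator: 20(j50) + 20 = 20 + j1000
Denominator: (j50)^2 + 55(j50) + 250 = -2250 + j2750
|N| = √(20² + 1000²) ≈ 1000.2, ∠N ≈ 88.85°
|D| = √(2250² + 2750²) ≈ 3553.2, ∠D ≈ 129.29°
|L| = 1000.2 / 3553.2 ≈ 0.28149
Gain = 20 log₁₀(0.28149) ≈ -11.01 dB
∠L = 88.85° − 129.29° = -40.44°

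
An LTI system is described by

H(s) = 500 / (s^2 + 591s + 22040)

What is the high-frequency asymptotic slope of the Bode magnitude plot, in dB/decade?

Each pole contributes −20 dB/decade at high frequency; each zero contributes +20 dB/decade.
Net: 0 zero(s) − 2 pole(s) → -40 dB/decade.

-40 dB/decade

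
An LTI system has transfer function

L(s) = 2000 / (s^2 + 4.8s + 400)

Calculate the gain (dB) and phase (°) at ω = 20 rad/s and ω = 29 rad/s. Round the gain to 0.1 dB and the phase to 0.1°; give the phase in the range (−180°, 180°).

At s = jω = j20:
quadratic: (j20)² + 4.8·j20 + 400 = 0 + j96 → |·| ≈ 96, ∠ ≈ 90.00°
|L| = 2000 / 96 ≈ 20.833
Gain = 20 log₁₀(20.833) ≈ 26.38 dB
∠L = 0.00° − 90.00° = -90.00°

At s = jω = j29:
quadratic: (j29)² + 4.8·j29 + 400 = -441 + j139.2 → |·| ≈ 462.45, ∠ ≈ 162.48°
|L| = 2000 / 462.45 ≈ 4.3248
Gain = 20 log₁₀(4.3248) ≈ 12.72 dB
∠L = 0.00° − 162.48° = -162.48°

ω = 20: 26.4 dB, -90.0°; ω = 29: 12.7 dB, -162.5°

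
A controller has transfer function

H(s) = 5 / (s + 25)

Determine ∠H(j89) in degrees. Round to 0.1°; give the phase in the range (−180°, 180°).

-74.3°

Substitute s = j89:
Numerator: 5 = 5 + j0
Denominator: (j89) + 25 = 25 + j89
|N| = √(5² + 0²) ≈ 5, ∠N ≈ 0.00°
|D| = √(25² + 89²) ≈ 92.445, ∠D ≈ 74.31°
∠H = 0.00° − 74.31° = -74.31°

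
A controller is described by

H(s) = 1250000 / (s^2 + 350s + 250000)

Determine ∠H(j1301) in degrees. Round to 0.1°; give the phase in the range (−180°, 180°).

-162.5°

At s = jω = j1301:
quadratic: (j1301)² + 350·j1301 + 250000 = -1442601 + j455350 → |·| ≈ 1.5128e+06, ∠ ≈ 162.48°
∠H = 0.00° − 162.48° = -162.48°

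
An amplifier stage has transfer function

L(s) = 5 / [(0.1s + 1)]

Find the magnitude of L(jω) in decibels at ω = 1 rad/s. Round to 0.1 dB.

13.9 dB

At ω = 1 rad/s:
pole (1 + j1·0.1) = 1 + j0.1 → |·| ≈ 1.005, ∠ ≈ 5.71°
|L| = 5 · 1 / (1.005) ≈ 4.9751
Gain = 20 log₁₀(4.9751) ≈ 13.94 dB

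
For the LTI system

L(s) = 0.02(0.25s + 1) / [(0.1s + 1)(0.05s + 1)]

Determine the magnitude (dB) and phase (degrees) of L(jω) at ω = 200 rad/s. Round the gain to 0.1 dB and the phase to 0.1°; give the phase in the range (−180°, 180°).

-46.1 dB, -82.6°

At ω = 200 rad/s:
zero (1 + j200·0.25) = 1 + j50 → |·| ≈ 50.01, ∠ ≈ 88.85°
pole (1 + j200·0.1) = 1 + j20 → |·| ≈ 20.025, ∠ ≈ 87.14°
pole (1 + j200·0.05) = 1 + j10 → |·| ≈ 10.05, ∠ ≈ 84.29°
|L| = 0.02 · 50.01 / (20.025 · 10.05) ≈ 0.0049699
Gain = 20 log₁₀(0.0049699) ≈ -46.07 dB
∠L = (88.85°) − (87.14° + 84.29°) = -82.58°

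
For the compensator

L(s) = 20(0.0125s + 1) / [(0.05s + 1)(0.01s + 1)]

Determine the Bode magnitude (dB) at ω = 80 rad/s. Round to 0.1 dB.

14.6 dB

At ω = 80 rad/s:
zero (1 + j80·0.0125) = 1 + j1 → |·| ≈ 1.4142, ∠ ≈ 45.00°
pole (1 + j80·0.05) = 1 + j4 → |·| ≈ 4.1231, ∠ ≈ 75.96°
pole (1 + j80·0.01) = 1 + j0.8 → |·| ≈ 1.2806, ∠ ≈ 38.66°
|L| = 20 · 1.4142 / (4.1231 · 1.2806) ≈ 5.3568
Gain = 20 log₁₀(5.3568) ≈ 14.58 dB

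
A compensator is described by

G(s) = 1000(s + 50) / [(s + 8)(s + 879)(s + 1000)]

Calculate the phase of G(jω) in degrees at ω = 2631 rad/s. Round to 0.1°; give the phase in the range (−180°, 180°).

At s = jω = j2631:
zero (s+50): 50 + j2631 → |·| = √(50²+2631²) = √6924661 ≈ 2631.5, ∠ = arctan(2631/50) ≈ 88.91°
pole (s+8): 8 + j2631 → |·| = √(8²+2631²) = √6922225 ≈ 2631, ∠ = arctan(2631/8) ≈ 89.83°
pole (s+879): 879 + j2631 → |·| = √(879²+2631²) = √7694802 ≈ 2774, ∠ = arctan(2631/879) ≈ 71.53°
pole (s+1000): 1000 + j2631 → |·| = √(1000²+2631²) = √7922161 ≈ 2814.6, ∠ = arctan(2631/1000) ≈ 69.19°
∠G = 88.91° − 230.55° = -141.64°

-141.6°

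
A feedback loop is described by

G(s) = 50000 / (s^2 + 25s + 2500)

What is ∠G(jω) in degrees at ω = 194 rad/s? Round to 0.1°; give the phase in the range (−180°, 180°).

At s = jω = j194:
quadratic: (j194)² + 25·j194 + 2500 = -35136 + j4850 → |·| ≈ 35469, ∠ ≈ 172.14°
∠G = 0.00° − 172.14° = -172.14°

-172.1°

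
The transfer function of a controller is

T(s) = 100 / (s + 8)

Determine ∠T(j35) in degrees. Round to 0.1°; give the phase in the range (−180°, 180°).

Substitute s = j35:
Numerator: 100 = 100 + j0
Denominator: (j35) + 8 = 8 + j35
|N| = √(100² + 0²) ≈ 100, ∠N ≈ 0.00°
|D| = √(8² + 35²) ≈ 35.903, ∠D ≈ 77.12°
∠T = 0.00° − 77.12° = -77.12°

-77.1°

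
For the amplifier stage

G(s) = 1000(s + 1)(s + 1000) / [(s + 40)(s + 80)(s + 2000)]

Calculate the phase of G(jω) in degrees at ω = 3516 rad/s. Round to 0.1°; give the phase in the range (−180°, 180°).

At s = jω = j3516:
zero (s+1): 1 + j3516 → |·| = √(1²+3516²) = √12362257 ≈ 3516, ∠ = arctan(3516/1) ≈ 89.98°
zero (s+1000): 1000 + j3516 → |·| = √(1000²+3516²) = √13362256 ≈ 3655.4, ∠ = arctan(3516/1000) ≈ 74.12°
pole (s+40): 40 + j3516 → |·| = √(40²+3516²) = √12363856 ≈ 3516.2, ∠ = arctan(3516/40) ≈ 89.35°
pole (s+80): 80 + j3516 → |·| = √(80²+3516²) = √12368656 ≈ 3516.9, ∠ = arctan(3516/80) ≈ 88.70°
pole (s+2000): 2000 + j3516 → |·| = √(2000²+3516²) = √16362256 ≈ 4045, ∠ = arctan(3516/2000) ≈ 60.37°
∠G = 164.10° − 238.42° = -74.32°

-74.3°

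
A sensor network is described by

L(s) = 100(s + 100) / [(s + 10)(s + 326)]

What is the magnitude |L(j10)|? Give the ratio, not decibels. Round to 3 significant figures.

2.18

At s = jω = j10:
zero (s+100): 100 + j10 → |·| = √(100²+10²) = √10100 ≈ 100.5, ∠ = arctan(10/100) ≈ 5.71°
pole (s+10): 10 + j10 → |·| = √(10²+10²) = √200 ≈ 14.142, ∠ = arctan(10/10) ≈ 45.00°
pole (s+326): 326 + j10 → |·| = √(326²+10²) = √106376 ≈ 326.15, ∠ = arctan(10/326) ≈ 1.76°
|L| = 100 · 100.5 / 4612.4 ≈ 2.1789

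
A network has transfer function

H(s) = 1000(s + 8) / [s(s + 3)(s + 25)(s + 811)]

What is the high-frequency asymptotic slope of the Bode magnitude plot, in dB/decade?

-60 dB/decade

Each pole contributes −20 dB/decade at high frequency; each zero contributes +20 dB/decade.
Net: 1 zero(s) − 4 pole(s) → -60 dB/decade.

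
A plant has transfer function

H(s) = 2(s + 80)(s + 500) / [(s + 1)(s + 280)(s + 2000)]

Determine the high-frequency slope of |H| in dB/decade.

-20 dB/decade

Each pole contributes −20 dB/decade at high frequency; each zero contributes +20 dB/decade.
Net: 2 zero(s) − 3 pole(s) → -20 dB/decade.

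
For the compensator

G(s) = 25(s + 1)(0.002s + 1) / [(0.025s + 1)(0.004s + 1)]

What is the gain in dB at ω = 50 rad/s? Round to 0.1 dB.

At ω = 50 rad/s:
zero (1 + j50·1) = 1 + j50 → |·| ≈ 50.01, ∠ ≈ 88.85°
zero (1 + j50·0.002) = 1 + j0.1 → |·| ≈ 1.005, ∠ ≈ 5.71°
pole (1 + j50·0.025) = 1 + j1.25 → |·| ≈ 1.6008, ∠ ≈ 51.34°
pole (1 + j50·0.004) = 1 + j0.2 → |·| ≈ 1.0198, ∠ ≈ 11.31°
|G| = 25 · 50.01 · 1.005 / (1.6008 · 1.0198) ≈ 769.68
Gain = 20 log₁₀(769.68) ≈ 57.73 dB

57.7 dB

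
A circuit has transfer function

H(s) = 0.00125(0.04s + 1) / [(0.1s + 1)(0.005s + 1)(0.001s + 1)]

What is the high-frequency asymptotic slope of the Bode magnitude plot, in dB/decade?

Each pole contributes −20 dB/decade at high frequency; each zero contributes +20 dB/decade.
Net: 1 zero(s) − 3 pole(s) → -40 dB/decade.

-40 dB/decade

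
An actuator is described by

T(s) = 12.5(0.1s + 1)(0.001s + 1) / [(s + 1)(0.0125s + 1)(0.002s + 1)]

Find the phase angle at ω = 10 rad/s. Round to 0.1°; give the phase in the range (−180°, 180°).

-47.0°

At ω = 10 rad/s:
zero (1 + j10·0.1) = 1 + j1 → |·| ≈ 1.4142, ∠ ≈ 45.00°
zero (1 + j10·0.001) = 1 + j0.01 → |·| ≈ 1, ∠ ≈ 0.57°
pole (1 + j10·1) = 1 + j10 → |·| ≈ 10.05, ∠ ≈ 84.29°
pole (1 + j10·0.0125) = 1 + j0.125 → |·| ≈ 1.0078, ∠ ≈ 7.13°
pole (1 + j10·0.002) = 1 + j0.02 → |·| ≈ 1.0002, ∠ ≈ 1.15°
∠T = (45.00° + 0.57°) − (84.29° + 7.13° + 1.15°) = -47.00°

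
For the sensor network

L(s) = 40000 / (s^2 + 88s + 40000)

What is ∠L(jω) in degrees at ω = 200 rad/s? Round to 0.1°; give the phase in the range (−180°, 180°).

-90.0°

At s = jω = j200:
quadratic: (j200)² + 88·j200 + 40000 = 0 + j17600 → |·| ≈ 17600, ∠ ≈ 90.00°
∠L = 0.00° − 90.00° = -90.00°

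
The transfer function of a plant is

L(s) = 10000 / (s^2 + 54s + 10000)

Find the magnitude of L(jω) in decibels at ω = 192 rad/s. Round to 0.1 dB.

-9.2 dB

At s = jω = j192:
quadratic: (j192)² + 54·j192 + 10000 = -26864 + j10368 → |·| ≈ 28795, ∠ ≈ 158.90°
|L| = 10000 / 28795 ≈ 0.34728
Gain = 20 log₁₀(0.34728) ≈ -9.19 dB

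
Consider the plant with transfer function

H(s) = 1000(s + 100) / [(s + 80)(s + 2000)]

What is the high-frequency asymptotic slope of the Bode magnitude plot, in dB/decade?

-20 dB/decade

Each pole contributes −20 dB/decade at high frequency; each zero contributes +20 dB/decade.
Net: 1 zero(s) − 2 pole(s) → -20 dB/decade.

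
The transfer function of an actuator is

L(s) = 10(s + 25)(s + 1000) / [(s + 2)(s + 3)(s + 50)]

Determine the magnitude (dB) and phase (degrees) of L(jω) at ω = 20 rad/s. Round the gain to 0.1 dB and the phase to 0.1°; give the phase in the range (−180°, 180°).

23.3 dB, -147.8°

At s = jω = j20:
zero (s+25): 25 + j20 → |·| = √(25²+20²) = √1025 ≈ 32.016, ∠ = arctan(20/25) ≈ 38.66°
zero (s+1000): 1000 + j20 → |·| = √(1000²+20²) = √1000400 ≈ 1000.2, ∠ = arctan(20/1000) ≈ 1.15°
pole (s+2): 2 + j20 → |·| = √(2²+20²) = √404 ≈ 20.1, ∠ = arctan(20/2) ≈ 84.29°
pole (s+3): 3 + j20 → |·| = √(3²+20²) = √409 ≈ 20.224, ∠ = arctan(20/3) ≈ 81.47°
pole (s+50): 50 + j20 → |·| = √(50²+20²) = √2900 ≈ 53.852, ∠ = arctan(20/50) ≈ 21.80°
|L| = 10 · 32022 / 21891 ≈ 14.628
Gain = 20 log₁₀(14.628) ≈ 23.30 dB
∠L = 39.81° − 187.56° = -147.75°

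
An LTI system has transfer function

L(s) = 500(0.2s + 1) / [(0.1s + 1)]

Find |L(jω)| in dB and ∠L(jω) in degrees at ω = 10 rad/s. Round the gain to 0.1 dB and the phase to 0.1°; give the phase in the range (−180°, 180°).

58.0 dB, 18.4°

At ω = 10 rad/s:
zero (1 + j10·0.2) = 1 + j2 → |·| ≈ 2.2361, ∠ ≈ 63.43°
pole (1 + j10·0.1) = 1 + j1 → |·| ≈ 1.4142, ∠ ≈ 45.00°
|L| = 500 · 2.2361 / (1.4142) ≈ 790.59
Gain = 20 log₁₀(790.59) ≈ 57.96 dB
∠L = (63.43°) − (45.00°) = 18.43°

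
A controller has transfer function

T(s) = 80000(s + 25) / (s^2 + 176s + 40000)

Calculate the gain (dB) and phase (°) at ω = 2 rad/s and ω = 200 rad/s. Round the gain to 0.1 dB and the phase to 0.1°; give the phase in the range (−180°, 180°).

ω = 2: 34.0 dB, 4.1°; ω = 200: 53.2 dB, -7.1°

At s = jω = j2:
zero (s+25): 25 + j2 → |·| = √(25²+2²) = √629 ≈ 25.08, ∠ = arctan(2/25) ≈ 4.57°
quadratic: (j2)² + 176·j2 + 40000 = 39996 + j352 → |·| ≈ 39998, ∠ ≈ 0.50°
|T| = 80000 · 25.08 / 39998 ≈ 50.163
Gain = 20 log₁₀(50.163) ≈ 34.01 dB
∠T = 4.57° − 0.50° = 4.07°

At s = jω = j200:
zero (s+25): 25 + j200 → |·| = √(25²+200²) = √40625 ≈ 201.56, ∠ = arctan(200/25) ≈ 82.87°
quadratic: (j200)² + 176·j200 + 40000 = 0 + j35200 → |·| ≈ 35200, ∠ ≈ 90.00°
|T| = 80000 · 201.56 / 35200 ≈ 458.09
Gain = 20 log₁₀(458.09) ≈ 53.22 dB
∠T = 82.87° − 90.00° = -7.13°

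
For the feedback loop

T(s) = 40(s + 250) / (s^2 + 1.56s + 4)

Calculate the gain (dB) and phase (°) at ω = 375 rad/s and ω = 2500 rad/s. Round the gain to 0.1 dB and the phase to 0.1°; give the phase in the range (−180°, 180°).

ω = 375: -17.8 dB, -123.5°; ω = 2500: -35.9 dB, -95.7°

At s = jω = j375:
zero (s+250): 250 + j375 → |·| = √(250²+375²) = √203125 ≈ 450.69, ∠ = arctan(375/250) ≈ 56.31°
quadratic: (j375)² + 1.56·j375 + 4 = -140621 + j585 → |·| ≈ 1.4062e+05, ∠ ≈ 179.76°
|T| = 40 · 450.69 / 1.4062e+05 ≈ 0.1282
Gain = 20 log₁₀(0.1282) ≈ -17.84 dB
∠T = 56.31° − 179.76° = -123.45°

At s = jω = j2500:
zero (s+250): 250 + j2500 → |·| = √(250²+2500²) = √6312500 ≈ 2512.5, ∠ = arctan(2500/250) ≈ 84.29°
quadratic: (j2500)² + 1.56·j2500 + 4 = -6249996 + j3900 → |·| ≈ 6.25e+06, ∠ ≈ 179.96°
|T| = 40 · 2512.5 / 6.25e+06 ≈ 0.01608
Gain = 20 log₁₀(0.01608) ≈ -35.87 dB
∠T = 84.29° − 179.96° = -95.67°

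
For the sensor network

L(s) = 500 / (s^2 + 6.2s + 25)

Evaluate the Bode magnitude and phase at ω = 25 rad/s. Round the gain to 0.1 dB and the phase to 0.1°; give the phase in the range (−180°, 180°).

-1.9 dB, -165.5°

At s = jω = j25:
quadratic: (j25)² + 6.2·j25 + 25 = -600 + j155 → |·| ≈ 619.7, ∠ ≈ 165.52°
|L| = 500 / 619.7 ≈ 0.80684
Gain = 20 log₁₀(0.80684) ≈ -1.86 dB
∠L = 0.00° − 165.52° = -165.52°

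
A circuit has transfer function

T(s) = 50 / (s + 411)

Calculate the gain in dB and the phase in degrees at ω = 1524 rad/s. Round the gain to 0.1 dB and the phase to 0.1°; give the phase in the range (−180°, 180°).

At s = jω = j1524:
pole (s+411): 411 + j1524 → |·| = √(411²+1524²) = √2491497 ≈ 1578.4, ∠ = arctan(1524/411) ≈ 74.91°
|T| = 50 / 1578.4 ≈ 0.031678
Gain = 20 log₁₀(0.031678) ≈ -29.98 dB
∠T = 0.00° − 74.91° = -74.91°

-30.0 dB, -74.9°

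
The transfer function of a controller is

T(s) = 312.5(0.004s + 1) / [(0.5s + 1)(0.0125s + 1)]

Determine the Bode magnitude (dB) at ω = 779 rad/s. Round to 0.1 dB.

-11.4 dB

At ω = 779 rad/s:
zero (1 + j779·0.004) = 1 + j3.116 → |·| ≈ 3.2725, ∠ ≈ 72.21°
pole (1 + j779·0.5) = 1 + j389.5 → |·| ≈ 389.5, ∠ ≈ 89.85°
pole (1 + j779·0.0125) = 1 + j9.7375 → |·| ≈ 9.7887, ∠ ≈ 84.14°
|T| = 312.5 · 3.2725 / (389.5 · 9.7887) ≈ 0.26822
Gain = 20 log₁₀(0.26822) ≈ -11.43 dB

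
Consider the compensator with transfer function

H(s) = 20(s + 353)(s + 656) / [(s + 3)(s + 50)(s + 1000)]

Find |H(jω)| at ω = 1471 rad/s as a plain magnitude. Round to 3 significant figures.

At s = jω = j1471:
zero (s+353): 353 + j1471 → |·| = √(353²+1471²) = √2288450 ≈ 1512.8, ∠ = arctan(1471/353) ≈ 76.51°
zero (s+656): 656 + j1471 → |·| = √(656²+1471²) = √2594177 ≈ 1610.6, ∠ = arctan(1471/656) ≈ 65.97°
pole (s+3): 3 + j1471 → |·| = √(3²+1471²) = √2163850 ≈ 1471, ∠ = arctan(1471/3) ≈ 89.88°
pole (s+50): 50 + j1471 → |·| = √(50²+1471²) = √2166341 ≈ 1471.8, ∠ = arctan(1471/50) ≈ 88.05°
pole (s+1000): 1000 + j1471 → |·| = √(1000²+1471²) = √3163841 ≈ 1778.7, ∠ = arctan(1471/1000) ≈ 55.79°
|H| = 20 · 2.4365e+06 / 3.8509e+09 ≈ 0.012654

0.0127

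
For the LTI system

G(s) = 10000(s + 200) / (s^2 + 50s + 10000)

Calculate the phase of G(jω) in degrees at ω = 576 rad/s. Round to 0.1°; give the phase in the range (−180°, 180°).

At s = jω = j576:
zero (s+200): 200 + j576 → |·| = √(200²+576²) = √371776 ≈ 609.73, ∠ = arctan(576/200) ≈ 70.85°
quadratic: (j576)² + 50·j576 + 10000 = -321776 + j28800 → |·| ≈ 3.2306e+05, ∠ ≈ 174.89°
∠G = 70.85° − 174.89° = -104.04°

-104.0°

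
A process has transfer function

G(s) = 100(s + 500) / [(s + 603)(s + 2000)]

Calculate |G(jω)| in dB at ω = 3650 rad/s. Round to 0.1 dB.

At s = jω = j3650:
zero (s+500): 500 + j3650 → |·| = √(500²+3650²) = √13572500 ≈ 3684.1, ∠ = arctan(3650/500) ≈ 82.20°
pole (s+603): 603 + j3650 → |·| = √(603²+3650²) = √13686109 ≈ 3699.5, ∠ = arctan(3650/603) ≈ 80.62°
pole (s+2000): 2000 + j3650 → |·| = √(2000²+3650²) = √17322500 ≈ 4162, ∠ = arctan(3650/2000) ≈ 61.28°
|G| = 100 · 3684.1 / 1.5397e+07 ≈ 0.023927
Gain = 20 log₁₀(0.023927) ≈ -32.42 dB

-32.4 dB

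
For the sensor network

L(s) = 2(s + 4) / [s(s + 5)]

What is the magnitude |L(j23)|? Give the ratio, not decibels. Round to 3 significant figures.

0.0862

At s = jω = j23:
zero (s+4): 4 + j23 → |·| = √(4²+23²) = √545 ≈ 23.345, ∠ = arctan(23/4) ≈ 80.13°
pole (s+5): 5 + j23 → |·| = √(5²+23²) = √554 ≈ 23.537, ∠ = arctan(23/5) ≈ 77.74°
pole at origin: |s| = 23, ∠ = 90.00° (in denominator)
|L| = 2 · 23.345 / 541.35 ≈ 0.086247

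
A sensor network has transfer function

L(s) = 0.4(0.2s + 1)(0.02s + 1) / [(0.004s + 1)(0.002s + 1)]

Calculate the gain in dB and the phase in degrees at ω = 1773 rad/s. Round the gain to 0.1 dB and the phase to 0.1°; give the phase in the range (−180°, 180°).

45.6 dB, 22.0°

At ω = 1773 rad/s:
zero (1 + j1773·0.2) = 1 + j354.6 → |·| ≈ 354.6, ∠ ≈ 89.84°
zero (1 + j1773·0.02) = 1 + j35.46 → |·| ≈ 35.474, ∠ ≈ 88.38°
pole (1 + j1773·0.004) = 1 + j7.092 → |·| ≈ 7.1622, ∠ ≈ 81.97°
pole (1 + j1773·0.002) = 1 + j3.546 → |·| ≈ 3.6843, ∠ ≈ 74.25°
|L| = 0.4 · 354.6 · 35.474 / (7.1622 · 3.6843) ≈ 190.68
Gain = 20 log₁₀(190.68) ≈ 45.61 dB
∠L = (89.84° + 88.38°) − (81.97° + 74.25°) = 22.00°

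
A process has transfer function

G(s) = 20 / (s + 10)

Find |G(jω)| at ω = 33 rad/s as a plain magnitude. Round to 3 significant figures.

At s = jω = j33:
pole (s+10): 10 + j33 → |·| = √(10²+33²) = √1189 ≈ 34.482, ∠ = arctan(33/10) ≈ 73.14°
|G| = 20 / 34.482 ≈ 0.58001

0.580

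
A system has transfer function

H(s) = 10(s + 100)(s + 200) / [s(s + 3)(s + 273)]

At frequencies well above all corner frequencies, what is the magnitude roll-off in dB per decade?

Each pole contributes −20 dB/decade at high frequency; each zero contributes +20 dB/decade.
Net: 2 zero(s) − 3 pole(s) → -20 dB/decade.

-20 dB/decade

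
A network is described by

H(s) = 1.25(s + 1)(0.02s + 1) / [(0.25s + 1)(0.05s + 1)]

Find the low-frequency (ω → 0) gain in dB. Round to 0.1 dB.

1.9 dB

H(0) = 1.25 · 1 / 1 = 1.25
20 log₁₀(1.25) ≈ 1.94 dB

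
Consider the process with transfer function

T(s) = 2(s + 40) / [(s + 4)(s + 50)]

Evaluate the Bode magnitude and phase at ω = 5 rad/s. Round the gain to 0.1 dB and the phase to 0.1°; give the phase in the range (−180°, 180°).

At s = jω = j5:
zero (s+40): 40 + j5 → |·| = √(40²+5²) = √1625 ≈ 40.311, ∠ = arctan(5/40) ≈ 7.13°
pole (s+4): 4 + j5 → |·| = √(4²+5²) = √41 ≈ 6.4031, ∠ = arctan(5/4) ≈ 51.34°
pole (s+50): 50 + j5 → |·| = √(50²+5²) = √2525 ≈ 50.249, ∠ = arctan(5/50) ≈ 5.71°
|T| = 2 · 40.311 / 321.75 ≈ 0.25057
Gain = 20 log₁₀(0.25057) ≈ -12.02 dB
∠T = 7.13° − 57.05° = -49.92°

-12.0 dB, -49.9°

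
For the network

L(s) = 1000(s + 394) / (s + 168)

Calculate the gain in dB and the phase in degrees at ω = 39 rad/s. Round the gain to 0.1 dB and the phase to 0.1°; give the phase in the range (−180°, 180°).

67.2 dB, -7.4°

At s = jω = j39:
zero (s+394): 394 + j39 → |·| = √(394²+39²) = √156757 ≈ 395.93, ∠ = arctan(39/394) ≈ 5.65°
pole (s+168): 168 + j39 → |·| = √(168²+39²) = √29745 ≈ 172.47, ∠ = arctan(39/168) ≈ 13.07°
|L| = 1000 · 395.93 / 172.47 ≈ 2295.6
Gain = 20 log₁₀(2295.6) ≈ 67.22 dB
∠L = 5.65° − 13.07° = -7.42°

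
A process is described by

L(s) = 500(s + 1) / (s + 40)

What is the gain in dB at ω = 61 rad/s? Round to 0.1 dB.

52.4 dB

At s = jω = j61:
zero (s+1): 1 + j61 → |·| = √(1²+61²) = √3722 ≈ 61.008, ∠ = arctan(61/1) ≈ 89.06°
pole (s+40): 40 + j61 → |·| = √(40²+61²) = √5321 ≈ 72.945, ∠ = arctan(61/40) ≈ 56.75°
|L| = 500 · 61.008 / 72.945 ≈ 418.18
Gain = 20 log₁₀(418.18) ≈ 52.43 dB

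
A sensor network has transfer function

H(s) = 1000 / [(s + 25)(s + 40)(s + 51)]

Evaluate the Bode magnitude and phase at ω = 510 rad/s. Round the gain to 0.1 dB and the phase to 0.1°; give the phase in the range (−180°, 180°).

-102.5 dB, 103.0°

At s = jω = j510:
pole (s+25): 25 + j510 → |·| = √(25²+510²) = √260725 ≈ 510.61, ∠ = arctan(510/25) ≈ 87.19°
pole (s+40): 40 + j510 → |·| = √(40²+510²) = √261700 ≈ 511.57, ∠ = arctan(510/40) ≈ 85.52°
pole (s+51): 51 + j510 → |·| = √(51²+510²) = √262701 ≈ 512.54, ∠ = arctan(510/51) ≈ 84.29°
|H| = 1000 / 1.3388e+08 ≈ 7.4694e-06
Gain = 20 log₁₀(7.4694e-06) ≈ -102.53 dB
∠H = 0.00° − 257.00° = -257.00° ≡ 103.00° (principal value)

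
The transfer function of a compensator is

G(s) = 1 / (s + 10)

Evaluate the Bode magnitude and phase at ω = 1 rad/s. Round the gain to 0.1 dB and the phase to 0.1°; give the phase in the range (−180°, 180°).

-20.0 dB, -5.7°

Substitute s = j1:
Numerator: 1 = 1 + j0
Denominator: (j1) + 10 = 10 + j1
|N| = √(1² + 0²) ≈ 1, ∠N ≈ 0.00°
|D| = √(10² + 1²) ≈ 10.05, ∠D ≈ 5.71°
|G| = 1 / 10.05 ≈ 0.099502
Gain = 20 log₁₀(0.099502) ≈ -20.04 dB
∠G = 0.00° − 5.71° = -5.71°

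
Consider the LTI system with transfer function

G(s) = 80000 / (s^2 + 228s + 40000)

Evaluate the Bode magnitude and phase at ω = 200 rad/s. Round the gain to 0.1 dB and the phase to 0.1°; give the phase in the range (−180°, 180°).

4.9 dB, -90.0°

At s = jω = j200:
quadratic: (j200)² + 228·j200 + 40000 = 0 + j45600 → |·| ≈ 45600, ∠ ≈ 90.00°
|G| = 80000 / 45600 ≈ 1.7544
Gain = 20 log₁₀(1.7544) ≈ 4.88 dB
∠G = 0.00° − 90.00° = -90.00°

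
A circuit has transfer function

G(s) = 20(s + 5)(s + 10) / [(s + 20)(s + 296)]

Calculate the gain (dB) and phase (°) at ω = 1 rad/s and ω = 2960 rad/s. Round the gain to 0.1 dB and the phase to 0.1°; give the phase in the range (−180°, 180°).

At s = jω = j1:
zero (s+5): 5 + j1 → |·| = √(5²+1²) = √26 ≈ 5.099, ∠ = arctan(1/5) ≈ 11.31°
zero (s+10): 10 + j1 → |·| = √(10²+1²) = √101 ≈ 10.05, ∠ = arctan(1/10) ≈ 5.71°
pole (s+20): 20 + j1 → |·| = √(20²+1²) = √401 ≈ 20.025, ∠ = arctan(1/20) ≈ 2.86°
pole (s+296): 296 + j1 → |·| = √(296²+1²) = √87617 ≈ 296, ∠ = arctan(1/296) ≈ 0.19°
|G| = 20 · 51.245 / 5927.4 ≈ 0.17291
Gain = 20 log₁₀(0.17291) ≈ -15.24 dB
∠G = 17.02° − 3.05° = 13.97°

At s = jω = j2960:
zero (s+5): 5 + j2960 → |·| = √(5²+2960²) = √8761625 ≈ 2960, ∠ = arctan(2960/5) ≈ 89.90°
zero (s+10): 10 + j2960 → |·| = √(10²+2960²) = √8761700 ≈ 2960, ∠ = arctan(2960/10) ≈ 89.81°
pole (s+20): 20 + j2960 → |·| = √(20²+2960²) = √8762000 ≈ 2960.1, ∠ = arctan(2960/20) ≈ 89.61°
pole (s+296): 296 + j2960 → |·| = √(296²+2960²) = √8849216 ≈ 2974.8, ∠ = arctan(2960/296) ≈ 84.29°
|G| = 20 · 8.7616e+06 / 8.8057e+06 ≈ 19.9
Gain = 20 log₁₀(19.9) ≈ 25.98 dB
∠G = 179.71° − 173.90° = 5.81°

ω = 1: -15.2 dB, 14.0°; ω = 2960: 26.0 dB, 5.8°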